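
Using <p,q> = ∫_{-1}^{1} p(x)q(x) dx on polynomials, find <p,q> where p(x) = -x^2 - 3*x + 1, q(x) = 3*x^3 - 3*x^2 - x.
<p,q> = -12/5

Expand the product: p(x)·q(x) = -3*x^5 - 6*x^4 + 13*x^3 - x.
∫_{-1}^{1} of each monomial x^k gives [2/(k+1) if k even, 0 if k odd]. Integrating term-by-term (or equivalently evaluating the antiderivative F(x) = -x^6/2 - 6*x^5/5 + 13*x^4/4 - x^2/2 at the endpoints):
  F(1) − F(−1) = 21/20 − (69/20) = -12/5.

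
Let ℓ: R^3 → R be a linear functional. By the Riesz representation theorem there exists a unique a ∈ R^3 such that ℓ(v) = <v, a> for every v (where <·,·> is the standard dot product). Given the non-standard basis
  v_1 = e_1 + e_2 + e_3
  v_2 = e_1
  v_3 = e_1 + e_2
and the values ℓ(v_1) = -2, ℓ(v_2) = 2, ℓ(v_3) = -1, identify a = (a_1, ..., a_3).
a = (2, -3, -1)

Write a = (a_1, ..., a_3) in the standard basis. For each basis vector v_i, ℓ(v_i) = <v_i, a> is a linear equation in the a_j's. Collect the n equations into a matrix system V a = ℓ, where row i of V is v_i (expressed in the standard basis). Since V is invertible (lower-triangular with 1s on the diagonal, up to permutation), solve by back-substitution:
  V =
[[1, 1, 1],
 [1, 0, 0],
 [1, 1, 0]]
  V a = (-2, 2, -1)
Solving gives a = (2, -3, -1).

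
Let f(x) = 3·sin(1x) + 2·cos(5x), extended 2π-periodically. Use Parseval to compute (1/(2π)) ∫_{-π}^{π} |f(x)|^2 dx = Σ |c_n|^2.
Σ |c_n|^2 = 13/2

Expand |f|^2 and use orthogonality of {sin(nx), cos(mx)} on [-π, π]:
  ∫_{-π}^{π} sin(nx)^2 dx = π, ∫ cos(mx)^2 dx = π, and cross terms integrate to 0.
So ∫_{-π}^{π} f(x)^2 dx = 3^2 · π + 2^2 · π = (9 + 4)π.
Divide by 2π: (9 + 4)/2 = 13/2.
By Parseval, this equals Σ |c_n|^2.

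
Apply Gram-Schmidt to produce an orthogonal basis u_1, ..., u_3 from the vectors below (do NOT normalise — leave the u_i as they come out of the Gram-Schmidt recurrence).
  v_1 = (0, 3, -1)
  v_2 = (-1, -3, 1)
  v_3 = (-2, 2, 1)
Orthogonal basis:
  u_1 = (0, 3, -1)
  u_2 = (-1, 0, 0)
  u_3 = (0, 1/2, 3/2)

Apply the Gram-Schmidt recurrence
  u_1 = v_1
  u_i = v_i − Σ_{j<i} ((v_i · u_j) / (u_j · u_j)) · u_j.

Step by step this gives:
  u_1 = (0, 3, -1)
  u_2 = (-1, 0, 0)
  u_3 = (0, 1/2, 3/2)

Orthogonality check:
  u_2 · u_1 = 0 (should be 0)
  u_3 · u_1 = 0 (should be 0)
  u_3 · u_2 = 0 (should be 0)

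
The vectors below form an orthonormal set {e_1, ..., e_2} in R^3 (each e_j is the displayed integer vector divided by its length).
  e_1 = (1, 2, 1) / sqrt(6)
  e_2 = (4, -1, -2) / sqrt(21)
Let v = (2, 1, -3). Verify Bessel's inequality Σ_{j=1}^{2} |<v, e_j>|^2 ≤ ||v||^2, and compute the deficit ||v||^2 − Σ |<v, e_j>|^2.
Σ |<v, e_j>|^2 = 115/14; ||v||^2 = 14; deficit = 81/14

Write each e_j = u_j / sqrt(<u_j, u_j>) where u_j is the displayed integer vector. Then <v, e_j> = <v, u_j> / sqrt(<u_j, u_j>), so |<v, e_j>|^2 = <v, u_j>^2 / <u_j, u_j>.
Coefficients: <v, e_1> = 1/sqrt(6), <v, e_2> = 13/sqrt(21).
Square and sum: Σ |<v, e_j>|^2 = 115/14.
Compute ||v||^2 = v·v = 14.
Deficit = 14 − 115/14 = 81/14 ≥ 0, confirming Bessel's inequality. (The deficit equals ||v − Σ <v,e_j> e_j||^2, the squared distance from v to span{e_j}.)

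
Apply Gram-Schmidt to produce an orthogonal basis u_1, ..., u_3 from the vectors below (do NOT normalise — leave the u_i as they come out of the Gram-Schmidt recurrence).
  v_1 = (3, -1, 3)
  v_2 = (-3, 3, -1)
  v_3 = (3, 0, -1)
Orthogonal basis:
  u_1 = (3, -1, 3)
  u_2 = (-12/19, 42/19, 26/19)
  u_3 = (30/17, 45/34, -45/34)

Apply the Gram-Schmidt recurrence
  u_1 = v_1
  u_i = v_i − Σ_{j<i} ((v_i · u_j) / (u_j · u_j)) · u_j.

Step by step this gives:
  u_1 = (3, -1, 3)
  u_2 = (-12/19, 42/19, 26/19)
  u_3 = (30/17, 45/34, -45/34)

Orthogonality check:
  u_2 · u_1 = 0 (should be 0)
  u_3 · u_1 = 0 (should be 0)
  u_3 · u_2 = 0 (should be 0)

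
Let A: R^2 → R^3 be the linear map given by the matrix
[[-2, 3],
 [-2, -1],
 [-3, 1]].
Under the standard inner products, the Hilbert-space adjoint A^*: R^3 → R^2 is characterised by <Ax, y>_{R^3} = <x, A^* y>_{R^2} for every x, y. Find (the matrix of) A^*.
A^* = A^T =
[[-2, -2, -3],
 [3, -1, 1]]

For real matrices with standard dot products, the defining identity <Ax, y> = <x, A^* y> gives (Ax)^T y = x^T (A^*) y, i.e. x^T A^T y = x^T (A^*) y. Since this holds for all x, y, we must have A^* = A^T. Therefore
A^* =
[[-2, -2, -3],
 [3, -1, 1]].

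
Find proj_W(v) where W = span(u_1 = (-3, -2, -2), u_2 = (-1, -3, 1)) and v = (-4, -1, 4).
proj_W(v) = (-56/69, -413/138, 167/138)

Set up U = [u_1 | ... | u_2] ∈ R^(3×2). The projector onto W = col(U) is P = U (U^T U)^(-1) U^T.
Compute U^T U =
  [17, 7]
  [7, 11],
and U^T v = (6, 11).
Solve U^T U · c = U^T v for the coefficients: c = (-11/138, 145/138). The projection is proj_W(v) = U c.
Check: (v - proj_W(v)) · u_1 = 0  (should be 0).
Check: (v - proj_W(v)) · u_2 = 0  (should be 0).
Result: proj_W(v) = (-56/69, -413/138, 167/138).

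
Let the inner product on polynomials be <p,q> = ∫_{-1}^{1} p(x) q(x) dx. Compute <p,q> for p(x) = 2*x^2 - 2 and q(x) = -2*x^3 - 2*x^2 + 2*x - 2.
<p,q> = 32/5

Expand the product: p(x)·q(x) = -4*x^5 - 4*x^4 + 8*x^3 - 4*x + 4.
∫_{-1}^{1} of each monomial x^k gives [2/(k+1) if k even, 0 if k odd]. Integrating term-by-term (or equivalently evaluating the antiderivative F(x) = -2*x^6/3 - 4*x^5/5 + 2*x^4 - 2*x^2 + 4*x at the endpoints):
  F(1) − F(−1) = 38/15 − (-58/15) = 32/5.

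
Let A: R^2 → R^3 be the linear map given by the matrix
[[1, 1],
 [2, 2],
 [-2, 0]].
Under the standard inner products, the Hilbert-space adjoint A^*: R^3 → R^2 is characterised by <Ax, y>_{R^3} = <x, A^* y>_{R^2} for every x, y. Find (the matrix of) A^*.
A^* = A^T =
[[1, 2, -2],
 [1, 2, 0]]

For real matrices with standard dot products, the defining identity <Ax, y> = <x, A^* y> gives (Ax)^T y = x^T (A^*) y, i.e. x^T A^T y = x^T (A^*) y. Since this holds for all x, y, we must have A^* = A^T. Therefore
A^* =
[[1, 2, -2],
 [1, 2, 0]].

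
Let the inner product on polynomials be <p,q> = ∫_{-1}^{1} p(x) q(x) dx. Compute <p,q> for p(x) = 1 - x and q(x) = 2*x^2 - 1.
<p,q> = -2/3

Expand the product: p(x)·q(x) = -2*x^3 + 2*x^2 + x - 1.
∫_{-1}^{1} of each monomial x^k gives [2/(k+1) if k even, 0 if k odd]. Integrating term-by-term (or equivalently evaluating the antiderivative F(x) = -x^4/2 + 2*x^3/3 + x^2/2 - x at the endpoints):
  F(1) − F(−1) = -1/3 − (1/3) = -2/3.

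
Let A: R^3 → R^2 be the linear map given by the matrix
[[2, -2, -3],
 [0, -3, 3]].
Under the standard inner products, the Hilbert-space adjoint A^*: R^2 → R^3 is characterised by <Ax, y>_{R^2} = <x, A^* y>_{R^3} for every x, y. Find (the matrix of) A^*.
A^* = A^T =
[[2, 0],
 [-2, -3],
 [-3, 3]]

For real matrices with standard dot products, the defining identity <Ax, y> = <x, A^* y> gives (Ax)^T y = x^T (A^*) y, i.e. x^T A^T y = x^T (A^*) y. Since this holds for all x, y, we must have A^* = A^T. Therefore
A^* =
[[2, 0],
 [-2, -3],
 [-3, 3]].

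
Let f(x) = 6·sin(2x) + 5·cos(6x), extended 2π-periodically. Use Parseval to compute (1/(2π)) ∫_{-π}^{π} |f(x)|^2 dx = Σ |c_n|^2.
Σ |c_n|^2 = 61/2

Expand |f|^2 and use orthogonality of {sin(nx), cos(mx)} on [-π, π]:
  ∫_{-π}^{π} sin(nx)^2 dx = π, ∫ cos(mx)^2 dx = π, and cross terms integrate to 0.
So ∫_{-π}^{π} f(x)^2 dx = 6^2 · π + 5^2 · π = (36 + 25)π.
Divide by 2π: (36 + 25)/2 = 61/2.
By Parseval, this equals Σ |c_n|^2.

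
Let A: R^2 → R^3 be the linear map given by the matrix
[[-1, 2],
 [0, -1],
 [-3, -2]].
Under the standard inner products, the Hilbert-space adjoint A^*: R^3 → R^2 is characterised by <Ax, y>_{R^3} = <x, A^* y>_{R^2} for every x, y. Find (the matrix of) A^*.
A^* = A^T =
[[-1, 0, -3],
 [2, -1, -2]]

For real matrices with standard dot products, the defining identity <Ax, y> = <x, A^* y> gives (Ax)^T y = x^T (A^*) y, i.e. x^T A^T y = x^T (A^*) y. Since this holds for all x, y, we must have A^* = A^T. Therefore
A^* =
[[-1, 0, -3],
 [2, -1, -2]].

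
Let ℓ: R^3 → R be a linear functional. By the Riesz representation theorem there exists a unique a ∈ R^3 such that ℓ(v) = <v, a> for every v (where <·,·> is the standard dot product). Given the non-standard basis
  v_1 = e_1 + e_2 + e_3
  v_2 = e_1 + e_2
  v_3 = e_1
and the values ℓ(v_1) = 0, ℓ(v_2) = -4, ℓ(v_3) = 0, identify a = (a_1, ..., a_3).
a = (0, -4, 4)

Write a = (a_1, ..., a_3) in the standard basis. For each basis vector v_i, ℓ(v_i) = <v_i, a> is a linear equation in the a_j's. Collect the n equations into a matrix system V a = ℓ, where row i of V is v_i (expressed in the standard basis). Since V is invertible (lower-triangular with 1s on the diagonal, up to permutation), solve by back-substitution:
  V =
[[1, 1, 1],
 [1, 1, 0],
 [1, 0, 0]]
  V a = (0, -4, 0)
Solving gives a = (0, -4, 4).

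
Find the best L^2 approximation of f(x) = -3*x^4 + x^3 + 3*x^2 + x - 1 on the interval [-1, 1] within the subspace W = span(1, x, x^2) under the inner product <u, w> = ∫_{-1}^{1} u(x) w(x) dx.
g(x) = 3*x^2/7 + 8*x/5 - 26/35

The best approximation g ∈ W is the orthogonal projection of f onto W. Writing g = a_0 + a_1 x + a_2 x^2, the coefficients solve the normal equations G · a = b where
  G_{ij} = <φ_i, φ_j> and b_i = <f, φ_i>, with φ_0 = 1, φ_1 = x, φ_2 = x^2.
G =
  [2, 0, 2/3]
  [0, 2/3, 0]
  [2/3, 0, 2/5],
b = (-6/5, 16/15, -34/105).
Solving gives a_0 = -26/35, a_1 = 8/5, a_2 = 3/7, so
  g(x) = 3*x^2/7 + 8*x/5 - 26/35.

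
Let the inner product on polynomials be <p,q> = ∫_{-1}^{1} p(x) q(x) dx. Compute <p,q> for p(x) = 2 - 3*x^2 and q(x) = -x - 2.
<p,q> = -4

Expand the product: p(x)·q(x) = 3*x^3 + 6*x^2 - 2*x - 4.
∫_{-1}^{1} of each monomial x^k gives [2/(k+1) if k even, 0 if k odd]. Integrating term-by-term (or equivalently evaluating the antiderivative F(x) = 3*x^4/4 + 2*x^3 - x^2 - 4*x at the endpoints):
  F(1) − F(−1) = -9/4 − (7/4) = -4.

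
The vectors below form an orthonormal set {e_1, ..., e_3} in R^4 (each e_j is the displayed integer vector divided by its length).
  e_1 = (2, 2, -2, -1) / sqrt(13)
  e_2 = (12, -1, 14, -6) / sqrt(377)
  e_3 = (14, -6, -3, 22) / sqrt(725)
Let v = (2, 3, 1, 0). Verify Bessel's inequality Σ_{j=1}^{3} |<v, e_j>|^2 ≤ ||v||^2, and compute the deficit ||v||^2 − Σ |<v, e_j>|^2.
Σ |<v, e_j>|^2 = 206/25; ||v||^2 = 14; deficit = 144/25

Write each e_j = u_j / sqrt(<u_j, u_j>) where u_j is the displayed integer vector. Then <v, e_j> = <v, u_j> / sqrt(<u_j, u_j>), so |<v, e_j>|^2 = <v, u_j>^2 / <u_j, u_j>.
Coefficients: <v, e_1> = 8/sqrt(13), <v, e_2> = 35/sqrt(377), <v, e_3> = 7/sqrt(725).
Square and sum: Σ |<v, e_j>|^2 = 206/25.
Compute ||v||^2 = v·v = 14.
Deficit = 14 − 206/25 = 144/25 ≥ 0, confirming Bessel's inequality. (The deficit equals ||v − Σ <v,e_j> e_j||^2, the squared distance from v to span{e_j}.)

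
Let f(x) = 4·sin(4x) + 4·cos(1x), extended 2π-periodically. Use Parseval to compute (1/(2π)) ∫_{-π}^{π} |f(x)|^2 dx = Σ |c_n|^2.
Σ |c_n|^2 = 16

Expand |f|^2 and use orthogonality of {sin(nx), cos(mx)} on [-π, π]:
  ∫_{-π}^{π} sin(nx)^2 dx = π, ∫ cos(mx)^2 dx = π, and cross terms integrate to 0.
So ∫_{-π}^{π} f(x)^2 dx = 4^2 · π + 4^2 · π = (16 + 16)π.
Divide by 2π: (16 + 16)/2 = 16.
By Parseval, this equals Σ |c_n|^2.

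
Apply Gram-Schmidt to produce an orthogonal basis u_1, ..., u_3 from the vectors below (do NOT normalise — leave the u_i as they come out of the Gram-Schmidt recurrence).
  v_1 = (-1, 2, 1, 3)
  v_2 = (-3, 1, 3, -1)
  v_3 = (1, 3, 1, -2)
Orthogonal basis:
  u_1 = (-1, 2, 1, 3)
  u_2 = (-8/3, 1/3, 8/3, -2)
  u_3 = (19/11, 32/11, 3/11, -16/11)

Apply the Gram-Schmidt recurrence
  u_1 = v_1
  u_i = v_i − Σ_{j<i} ((v_i · u_j) / (u_j · u_j)) · u_j.

Step by step this gives:
  u_1 = (-1, 2, 1, 3)
  u_2 = (-8/3, 1/3, 8/3, -2)
  u_3 = (19/11, 32/11, 3/11, -16/11)

Orthogonality check:
  u_2 · u_1 = 0 (should be 0)
  u_3 · u_1 = 0 (should be 0)
  u_3 · u_2 = 0 (should be 0)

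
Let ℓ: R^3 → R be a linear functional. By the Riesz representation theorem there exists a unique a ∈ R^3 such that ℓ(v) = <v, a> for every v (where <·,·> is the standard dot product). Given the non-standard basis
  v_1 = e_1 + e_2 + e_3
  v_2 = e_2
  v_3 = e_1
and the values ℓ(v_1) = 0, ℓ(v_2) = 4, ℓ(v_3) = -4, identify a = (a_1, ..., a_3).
a = (-4, 4, 0)

Write a = (a_1, ..., a_3) in the standard basis. For each basis vector v_i, ℓ(v_i) = <v_i, a> is a linear equation in the a_j's. Collect the n equations into a matrix system V a = ℓ, where row i of V is v_i (expressed in the standard basis). Since V is invertible (lower-triangular with 1s on the diagonal, up to permutation), solve by back-substitution:
  V =
[[1, 1, 1],
 [0, 1, 0],
 [1, 0, 0]]
  V a = (0, 4, -4)
Solving gives a = (-4, 4, 0).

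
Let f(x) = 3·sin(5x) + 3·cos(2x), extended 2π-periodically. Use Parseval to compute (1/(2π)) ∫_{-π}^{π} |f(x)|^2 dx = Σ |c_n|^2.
Σ |c_n|^2 = 9

Expand |f|^2 and use orthogonality of {sin(nx), cos(mx)} on [-π, π]:
  ∫_{-π}^{π} sin(nx)^2 dx = π, ∫ cos(mx)^2 dx = π, and cross terms integrate to 0.
So ∫_{-π}^{π} f(x)^2 dx = 3^2 · π + 3^2 · π = (9 + 9)π.
Divide by 2π: (9 + 9)/2 = 9.
By Parseval, this equals Σ |c_n|^2.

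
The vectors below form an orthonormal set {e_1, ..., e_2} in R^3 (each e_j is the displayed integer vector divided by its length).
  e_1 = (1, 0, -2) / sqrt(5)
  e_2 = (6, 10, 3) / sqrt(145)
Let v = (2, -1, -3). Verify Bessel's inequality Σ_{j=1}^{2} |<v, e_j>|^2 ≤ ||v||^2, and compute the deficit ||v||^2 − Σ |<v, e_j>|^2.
Σ |<v, e_j>|^2 = 381/29; ||v||^2 = 14; deficit = 25/29

Write each e_j = u_j / sqrt(<u_j, u_j>) where u_j is the displayed integer vector. Then <v, e_j> = <v, u_j> / sqrt(<u_j, u_j>), so |<v, e_j>|^2 = <v, u_j>^2 / <u_j, u_j>.
Coefficients: <v, e_1> = 8/sqrt(5), <v, e_2> = -7/sqrt(145).
Square and sum: Σ |<v, e_j>|^2 = 381/29.
Compute ||v||^2 = v·v = 14.
Deficit = 14 − 381/29 = 25/29 ≥ 0, confirming Bessel's inequality. (The deficit equals ||v − Σ <v,e_j> e_j||^2, the squared distance from v to span{e_j}.)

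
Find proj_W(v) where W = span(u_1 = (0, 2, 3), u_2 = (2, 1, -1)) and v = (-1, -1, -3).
proj_W(v) = (-2/7, -13/7, -17/7)

Set up U = [u_1 | ... | u_2] ∈ R^(3×2). The projector onto W = col(U) is P = U (U^T U)^(-1) U^T.
Compute U^T U =
  [13, -1]
  [-1, 6],
and U^T v = (-11, 0).
Solve U^T U · c = U^T v for the coefficients: c = (-6/7, -1/7). The projection is proj_W(v) = U c.
Check: (v - proj_W(v)) · u_1 = 0  (should be 0).
Check: (v - proj_W(v)) · u_2 = 0  (should be 0).
Result: proj_W(v) = (-2/7, -13/7, -17/7).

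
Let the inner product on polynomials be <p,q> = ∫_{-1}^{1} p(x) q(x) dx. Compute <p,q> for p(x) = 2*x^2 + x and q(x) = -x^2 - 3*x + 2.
<p,q> = -2/15

Expand the product: p(x)·q(x) = -2*x^4 - 7*x^3 + x^2 + 2*x.
∫_{-1}^{1} of each monomial x^k gives [2/(k+1) if k even, 0 if k odd]. Integrating term-by-term (or equivalently evaluating the antiderivative F(x) = -2*x^5/5 - 7*x^4/4 + x^3/3 + x^2 at the endpoints):
  F(1) − F(−1) = -49/60 − (-41/60) = -2/15.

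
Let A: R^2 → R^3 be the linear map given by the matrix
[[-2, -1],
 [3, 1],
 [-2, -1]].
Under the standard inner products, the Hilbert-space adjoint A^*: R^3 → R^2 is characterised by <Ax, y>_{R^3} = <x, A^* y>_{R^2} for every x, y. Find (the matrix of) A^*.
A^* = A^T =
[[-2, 3, -2],
 [-1, 1, -1]]

For real matrices with standard dot products, the defining identity <Ax, y> = <x, A^* y> gives (Ax)^T y = x^T (A^*) y, i.e. x^T A^T y = x^T (A^*) y. Since this holds for all x, y, we must have A^* = A^T. Therefore
A^* =
[[-2, 3, -2],
 [-1, 1, -1]].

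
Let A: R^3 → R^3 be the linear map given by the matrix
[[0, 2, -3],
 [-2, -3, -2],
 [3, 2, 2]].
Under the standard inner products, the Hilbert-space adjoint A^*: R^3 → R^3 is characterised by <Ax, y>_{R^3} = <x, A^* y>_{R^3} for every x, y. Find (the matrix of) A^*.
A^* = A^T =
[[0, -2, 3],
 [2, -3, 2],
 [-3, -2, 2]]

For real matrices with standard dot products, the defining identity <Ax, y> = <x, A^* y> gives (Ax)^T y = x^T (A^*) y, i.e. x^T A^T y = x^T (A^*) y. Since this holds for all x, y, we must have A^* = A^T. Therefore
A^* =
[[0, -2, 3],
 [2, -3, 2],
 [-3, -2, 2]].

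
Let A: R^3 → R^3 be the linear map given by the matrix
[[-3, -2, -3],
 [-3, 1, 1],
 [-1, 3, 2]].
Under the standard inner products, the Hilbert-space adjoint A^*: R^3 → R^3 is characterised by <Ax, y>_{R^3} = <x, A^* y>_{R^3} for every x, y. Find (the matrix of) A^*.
A^* = A^T =
[[-3, -3, -1],
 [-2, 1, 3],
 [-3, 1, 2]]

For real matrices with standard dot products, the defining identity <Ax, y> = <x, A^* y> gives (Ax)^T y = x^T (A^*) y, i.e. x^T A^T y = x^T (A^*) y. Since this holds for all x, y, we must have A^* = A^T. Therefore
A^* =
[[-3, -3, -1],
 [-2, 1, 3],
 [-3, 1, 2]].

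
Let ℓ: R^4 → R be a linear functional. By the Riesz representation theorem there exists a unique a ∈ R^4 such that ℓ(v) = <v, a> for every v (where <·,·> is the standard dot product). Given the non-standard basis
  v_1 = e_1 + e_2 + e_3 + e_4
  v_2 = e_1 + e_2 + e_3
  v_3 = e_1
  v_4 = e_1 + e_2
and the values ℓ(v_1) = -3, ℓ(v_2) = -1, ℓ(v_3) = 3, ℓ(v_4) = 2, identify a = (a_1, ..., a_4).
a = (3, -1, -3, -2)

Write a = (a_1, ..., a_4) in the standard basis. For each basis vector v_i, ℓ(v_i) = <v_i, a> is a linear equation in the a_j's. Collect the n equations into a matrix system V a = ℓ, where row i of V is v_i (expressed in the standard basis). Since V is invertible (lower-triangular with 1s on the diagonal, up to permutation), solve by back-substitution:
  V =
[[1, 1, 1, 1],
 [1, 1, 1, 0],
 [1, 0, 0, 0],
 [1, 1, 0, 0]]
  V a = (-3, -1, 3, 2)
Solving gives a = (3, -1, -3, -2).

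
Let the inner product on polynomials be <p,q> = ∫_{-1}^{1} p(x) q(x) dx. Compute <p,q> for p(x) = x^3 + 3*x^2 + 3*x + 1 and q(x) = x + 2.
<p,q> = 52/5

Expand the product: p(x)·q(x) = x^4 + 5*x^3 + 9*x^2 + 7*x + 2.
∫_{-1}^{1} of each monomial x^k gives [2/(k+1) if k even, 0 if k odd]. Integrating term-by-term (or equivalently evaluating the antiderivative F(x) = x^5/5 + 5*x^4/4 + 3*x^3 + 7*x^2/2 + 2*x at the endpoints):
  F(1) − F(−1) = 199/20 − (-9/20) = 52/5.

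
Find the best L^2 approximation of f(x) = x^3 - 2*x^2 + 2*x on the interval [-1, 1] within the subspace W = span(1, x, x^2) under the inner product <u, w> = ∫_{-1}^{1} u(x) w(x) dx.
g(x) = -2*x^2 + 13*x/5

The best approximation g ∈ W is the orthogonal projection of f onto W. Writing g = a_0 + a_1 x + a_2 x^2, the coefficients solve the normal equations G · a = b where
  G_{ij} = <φ_i, φ_j> and b_i = <f, φ_i>, with φ_0 = 1, φ_1 = x, φ_2 = x^2.
G =
  [2, 0, 2/3]
  [0, 2/3, 0]
  [2/3, 0, 2/5],
b = (-4/3, 26/15, -4/5).
Solving gives a_0 = 0, a_1 = 13/5, a_2 = -2, so
  g(x) = -2*x^2 + 13*x/5.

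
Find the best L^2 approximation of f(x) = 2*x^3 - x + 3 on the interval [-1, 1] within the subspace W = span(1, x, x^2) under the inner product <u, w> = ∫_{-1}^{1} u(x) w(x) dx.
g(x) = x/5 + 3

The best approximation g ∈ W is the orthogonal projection of f onto W. Writing g = a_0 + a_1 x + a_2 x^2, the coefficients solve the normal equations G · a = b where
  G_{ij} = <φ_i, φ_j> and b_i = <f, φ_i>, with φ_0 = 1, φ_1 = x, φ_2 = x^2.
G =
  [2, 0, 2/3]
  [0, 2/3, 0]
  [2/3, 0, 2/5],
b = (6, 2/15, 2).
Solving gives a_0 = 3, a_1 = 1/5, a_2 = 0, so
  g(x) = x/5 + 3.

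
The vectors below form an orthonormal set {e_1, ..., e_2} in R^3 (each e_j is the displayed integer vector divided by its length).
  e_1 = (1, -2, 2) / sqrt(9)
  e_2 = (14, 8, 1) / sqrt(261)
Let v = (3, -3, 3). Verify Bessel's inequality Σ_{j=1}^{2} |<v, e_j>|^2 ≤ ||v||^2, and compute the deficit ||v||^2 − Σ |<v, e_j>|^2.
Σ |<v, e_j>|^2 = 774/29; ||v||^2 = 27; deficit = 9/29

Write each e_j = u_j / sqrt(<u_j, u_j>) where u_j is the displayed integer vector. Then <v, e_j> = <v, u_j> / sqrt(<u_j, u_j>), so |<v, e_j>|^2 = <v, u_j>^2 / <u_j, u_j>.
Coefficients: <v, e_1> = 15/sqrt(9), <v, e_2> = 21/sqrt(261).
Square and sum: Σ |<v, e_j>|^2 = 774/29.
Compute ||v||^2 = v·v = 27.
Deficit = 27 − 774/29 = 9/29 ≥ 0, confirming Bessel's inequality. (The deficit equals ||v − Σ <v,e_j> e_j||^2, the squared distance from v to span{e_j}.)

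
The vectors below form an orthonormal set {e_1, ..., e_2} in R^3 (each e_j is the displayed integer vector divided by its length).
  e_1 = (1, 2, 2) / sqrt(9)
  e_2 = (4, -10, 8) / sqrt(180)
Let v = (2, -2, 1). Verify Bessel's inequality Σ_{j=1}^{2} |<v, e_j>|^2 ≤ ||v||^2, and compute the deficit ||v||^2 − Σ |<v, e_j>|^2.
Σ |<v, e_j>|^2 = 36/5; ||v||^2 = 9; deficit = 9/5

Write each e_j = u_j / sqrt(<u_j, u_j>) where u_j is the displayed integer vector. Then <v, e_j> = <v, u_j> / sqrt(<u_j, u_j>), so |<v, e_j>|^2 = <v, u_j>^2 / <u_j, u_j>.
Coefficients: <v, e_1> = 0/sqrt(9), <v, e_2> = 36/sqrt(180).
Square and sum: Σ |<v, e_j>|^2 = 36/5.
Compute ||v||^2 = v·v = 9.
Deficit = 9 − 36/5 = 9/5 ≥ 0, confirming Bessel's inequality. (The deficit equals ||v − Σ <v,e_j> e_j||^2, the squared distance from v to span{e_j}.)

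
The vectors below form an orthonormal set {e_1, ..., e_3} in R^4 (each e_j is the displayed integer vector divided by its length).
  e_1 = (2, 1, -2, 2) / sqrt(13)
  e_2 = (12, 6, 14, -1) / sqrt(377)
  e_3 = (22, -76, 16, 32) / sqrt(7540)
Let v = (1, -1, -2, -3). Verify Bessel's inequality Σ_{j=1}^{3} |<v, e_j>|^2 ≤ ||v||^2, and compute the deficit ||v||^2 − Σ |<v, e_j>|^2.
Σ |<v, e_j>|^2 = 15/13; ||v||^2 = 15; deficit = 180/13

Write each e_j = u_j / sqrt(<u_j, u_j>) where u_j is the displayed integer vector. Then <v, e_j> = <v, u_j> / sqrt(<u_j, u_j>), so |<v, e_j>|^2 = <v, u_j>^2 / <u_j, u_j>.
Coefficients: <v, e_1> = -1/sqrt(13), <v, e_2> = -19/sqrt(377), <v, e_3> = -30/sqrt(7540).
Square and sum: Σ |<v, e_j>|^2 = 15/13.
Compute ||v||^2 = v·v = 15.
Deficit = 15 − 15/13 = 180/13 ≥ 0, confirming Bessel's inequality. (The deficit equals ||v − Σ <v,e_j> e_j||^2, the squared distance from v to span{e_j}.)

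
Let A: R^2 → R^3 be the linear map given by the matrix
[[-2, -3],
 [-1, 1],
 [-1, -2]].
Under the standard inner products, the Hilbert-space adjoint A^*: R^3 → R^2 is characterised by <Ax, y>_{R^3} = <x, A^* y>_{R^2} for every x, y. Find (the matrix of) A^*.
A^* = A^T =
[[-2, -1, -1],
 [-3, 1, -2]]

For real matrices with standard dot products, the defining identity <Ax, y> = <x, A^* y> gives (Ax)^T y = x^T (A^*) y, i.e. x^T A^T y = x^T (A^*) y. Since this holds for all x, y, we must have A^* = A^T. Therefore
A^* =
[[-2, -1, -1],
 [-3, 1, -2]].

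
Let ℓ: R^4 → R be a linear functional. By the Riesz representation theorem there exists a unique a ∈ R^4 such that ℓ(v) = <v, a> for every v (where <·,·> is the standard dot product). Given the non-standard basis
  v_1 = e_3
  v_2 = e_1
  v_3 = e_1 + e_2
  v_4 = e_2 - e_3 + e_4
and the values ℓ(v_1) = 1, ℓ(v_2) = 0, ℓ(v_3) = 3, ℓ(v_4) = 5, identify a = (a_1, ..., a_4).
a = (0, 3, 1, 3)

Write a = (a_1, ..., a_4) in the standard basis. For each basis vector v_i, ℓ(v_i) = <v_i, a> is a linear equation in the a_j's. Collect the n equations into a matrix system V a = ℓ, where row i of V is v_i (expressed in the standard basis). Since V is invertible (lower-triangular with 1s on the diagonal, up to permutation), solve by back-substitution:
  V =
[[0, 0, 1, 0],
 [1, 0, 0, 0],
 [1, 1, 0, 0],
 [0, 1, -1, 1]]
  V a = (1, 0, 3, 5)
Solving gives a = (0, 3, 1, 3).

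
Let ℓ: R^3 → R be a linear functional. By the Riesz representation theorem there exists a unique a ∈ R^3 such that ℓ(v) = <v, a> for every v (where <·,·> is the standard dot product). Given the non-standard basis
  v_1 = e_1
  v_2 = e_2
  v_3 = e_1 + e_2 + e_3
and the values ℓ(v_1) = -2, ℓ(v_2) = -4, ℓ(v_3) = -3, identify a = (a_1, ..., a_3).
a = (-2, -4, 3)

Write a = (a_1, ..., a_3) in the standard basis. For each basis vector v_i, ℓ(v_i) = <v_i, a> is a linear equation in the a_j's. Collect the n equations into a matrix system V a = ℓ, where row i of V is v_i (expressed in the standard basis). Since V is invertible (lower-triangular with 1s on the diagonal, up to permutation), solve by back-substitution:
  V =
[[1, 0, 0],
 [0, 1, 0],
 [1, 1, 1]]
  V a = (-2, -4, -3)
Solving gives a = (-2, -4, 3).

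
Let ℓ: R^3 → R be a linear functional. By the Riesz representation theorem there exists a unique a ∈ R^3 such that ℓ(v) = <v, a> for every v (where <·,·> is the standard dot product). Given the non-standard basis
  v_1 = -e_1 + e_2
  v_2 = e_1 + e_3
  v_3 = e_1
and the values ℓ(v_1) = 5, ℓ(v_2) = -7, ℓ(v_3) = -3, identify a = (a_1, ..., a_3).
a = (-3, 2, -4)

Write a = (a_1, ..., a_3) in the standard basis. For each basis vector v_i, ℓ(v_i) = <v_i, a> is a linear equation in the a_j's. Collect the n equations into a matrix system V a = ℓ, where row i of V is v_i (expressed in the standard basis). Since V is invertible (lower-triangular with 1s on the diagonal, up to permutation), solve by back-substitution:
  V =
[[-1, 1, 0],
 [1, 0, 1],
 [1, 0, 0]]
  V a = (5, -7, -3)
Solving gives a = (-3, 2, -4).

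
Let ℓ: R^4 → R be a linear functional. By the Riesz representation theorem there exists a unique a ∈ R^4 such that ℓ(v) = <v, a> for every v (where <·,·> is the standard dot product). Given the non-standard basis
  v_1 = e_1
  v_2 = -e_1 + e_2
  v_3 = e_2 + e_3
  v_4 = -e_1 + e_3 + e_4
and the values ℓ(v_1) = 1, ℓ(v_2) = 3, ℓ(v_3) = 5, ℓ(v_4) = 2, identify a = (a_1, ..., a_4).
a = (1, 4, 1, 2)

Write a = (a_1, ..., a_4) in the standard basis. For each basis vector v_i, ℓ(v_i) = <v_i, a> is a linear equation in the a_j's. Collect the n equations into a matrix system V a = ℓ, where row i of V is v_i (expressed in the standard basis). Since V is invertible (lower-triangular with 1s on the diagonal, up to permutation), solve by back-substitution:
  V =
[[1, 0, 0, 0],
 [-1, 1, 0, 0],
 [0, 1, 1, 0],
 [-1, 0, 1, 1]]
  V a = (1, 3, 5, 2)
Solving gives a = (1, 4, 1, 2).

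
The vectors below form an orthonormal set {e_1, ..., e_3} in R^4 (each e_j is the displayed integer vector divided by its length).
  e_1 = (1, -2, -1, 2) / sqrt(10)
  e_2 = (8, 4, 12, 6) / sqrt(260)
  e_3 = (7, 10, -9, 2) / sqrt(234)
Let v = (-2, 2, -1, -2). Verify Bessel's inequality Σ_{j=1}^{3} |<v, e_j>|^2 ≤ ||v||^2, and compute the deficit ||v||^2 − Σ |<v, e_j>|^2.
Σ |<v, e_j>|^2 = 113/9; ||v||^2 = 13; deficit = 4/9

Write each e_j = u_j / sqrt(<u_j, u_j>) where u_j is the displayed integer vector. Then <v, e_j> = <v, u_j> / sqrt(<u_j, u_j>), so |<v, e_j>|^2 = <v, u_j>^2 / <u_j, u_j>.
Coefficients: <v, e_1> = -9/sqrt(10), <v, e_2> = -32/sqrt(260), <v, e_3> = 11/sqrt(234).
Square and sum: Σ |<v, e_j>|^2 = 113/9.
Compute ||v||^2 = v·v = 13.
Deficit = 13 − 113/9 = 4/9 ≥ 0, confirming Bessel's inequality. (The deficit equals ||v − Σ <v,e_j> e_j||^2, the squared distance from v to span{e_j}.)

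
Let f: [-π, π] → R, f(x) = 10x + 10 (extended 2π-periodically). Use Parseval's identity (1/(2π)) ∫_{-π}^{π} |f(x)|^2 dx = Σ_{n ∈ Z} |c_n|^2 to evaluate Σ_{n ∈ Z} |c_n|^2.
Σ |c_n|^2 = 100π^2/3 + 100

Expand and integrate term by term over [-π, π]:
  ∫ (10x)^2 dx = 100·(2π^3/3); ∫ 2·10·(10)·x dx = 0 (odd integrand); ∫ 10^2 dx = 100·2π.
So (1/(2π)) ∫_{-π}^{π} (10x + 10)^2 dx = 100π^2/3 + 100 = 100π^2/3 + 100.
Parseval ⇒ Σ |c_n|^2 = 100π^2/3 + 100.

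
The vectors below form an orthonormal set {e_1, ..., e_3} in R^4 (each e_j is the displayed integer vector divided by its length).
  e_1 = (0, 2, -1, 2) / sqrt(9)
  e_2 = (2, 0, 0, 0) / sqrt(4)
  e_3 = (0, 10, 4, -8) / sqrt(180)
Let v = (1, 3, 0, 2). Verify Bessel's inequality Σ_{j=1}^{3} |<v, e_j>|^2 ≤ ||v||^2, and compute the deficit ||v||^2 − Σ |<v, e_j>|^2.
Σ |<v, e_j>|^2 = 66/5; ||v||^2 = 14; deficit = 4/5

Write each e_j = u_j / sqrt(<u_j, u_j>) where u_j is the displayed integer vector. Then <v, e_j> = <v, u_j> / sqrt(<u_j, u_j>), so |<v, e_j>|^2 = <v, u_j>^2 / <u_j, u_j>.
Coefficients: <v, e_1> = 10/sqrt(9), <v, e_2> = 2/sqrt(4), <v, e_3> = 14/sqrt(180).
Square and sum: Σ |<v, e_j>|^2 = 66/5.
Compute ||v||^2 = v·v = 14.
Deficit = 14 − 66/5 = 4/5 ≥ 0, confirming Bessel's inequality. (The deficit equals ||v − Σ <v,e_j> e_j||^2, the squared distance from v to span{e_j}.)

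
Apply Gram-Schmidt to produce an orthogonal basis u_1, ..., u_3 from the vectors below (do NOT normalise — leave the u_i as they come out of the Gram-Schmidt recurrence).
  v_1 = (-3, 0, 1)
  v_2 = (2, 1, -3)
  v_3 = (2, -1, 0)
Orthogonal basis:
  u_1 = (-3, 0, 1)
  u_2 = (-7/10, 1, -21/10)
  u_3 = (-5/59, -35/59, -15/59)

Apply the Gram-Schmidt recurrence
  u_1 = v_1
  u_i = v_i − Σ_{j<i} ((v_i · u_j) / (u_j · u_j)) · u_j.

Step by step this gives:
  u_1 = (-3, 0, 1)
  u_2 = (-7/10, 1, -21/10)
  u_3 = (-5/59, -35/59, -15/59)

Orthogonality check:
  u_2 · u_1 = 0 (should be 0)
  u_3 · u_1 = 0 (should be 0)
  u_3 · u_2 = 0 (should be 0)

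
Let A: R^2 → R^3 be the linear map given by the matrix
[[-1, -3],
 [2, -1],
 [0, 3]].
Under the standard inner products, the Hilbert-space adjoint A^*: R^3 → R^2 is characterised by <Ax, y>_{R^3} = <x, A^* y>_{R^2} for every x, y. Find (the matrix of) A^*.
A^* = A^T =
[[-1, 2, 0],
 [-3, -1, 3]]

For real matrices with standard dot products, the defining identity <Ax, y> = <x, A^* y> gives (Ax)^T y = x^T (A^*) y, i.e. x^T A^T y = x^T (A^*) y. Since this holds for all x, y, we must have A^* = A^T. Therefore
A^* =
[[-1, 2, 0],
 [-3, -1, 3]].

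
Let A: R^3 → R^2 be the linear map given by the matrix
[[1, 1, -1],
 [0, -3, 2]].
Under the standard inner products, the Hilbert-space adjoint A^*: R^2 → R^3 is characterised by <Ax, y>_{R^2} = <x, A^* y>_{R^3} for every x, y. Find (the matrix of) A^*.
A^* = A^T =
[[1, 0],
 [1, -3],
 [-1, 2]]

For real matrices with standard dot products, the defining identity <Ax, y> = <x, A^* y> gives (Ax)^T y = x^T (A^*) y, i.e. x^T A^T y = x^T (A^*) y. Since this holds for all x, y, we must have A^* = A^T. Therefore
A^* =
[[1, 0],
 [1, -3],
 [-1, 2]].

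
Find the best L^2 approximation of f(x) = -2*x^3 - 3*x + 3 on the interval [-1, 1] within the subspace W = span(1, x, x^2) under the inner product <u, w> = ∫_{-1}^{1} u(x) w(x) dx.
g(x) = 3 - 21*x/5

The best approximation g ∈ W is the orthogonal projection of f onto W. Writing g = a_0 + a_1 x + a_2 x^2, the coefficients solve the normal equations G · a = b where
  G_{ij} = <φ_i, φ_j> and b_i = <f, φ_i>, with φ_0 = 1, φ_1 = x, φ_2 = x^2.
G =
  [2, 0, 2/3]
  [0, 2/3, 0]
  [2/3, 0, 2/5],
b = (6, -14/5, 2).
Solving gives a_0 = 3, a_1 = -21/5, a_2 = 0, so
  g(x) = 3 - 21*x/5.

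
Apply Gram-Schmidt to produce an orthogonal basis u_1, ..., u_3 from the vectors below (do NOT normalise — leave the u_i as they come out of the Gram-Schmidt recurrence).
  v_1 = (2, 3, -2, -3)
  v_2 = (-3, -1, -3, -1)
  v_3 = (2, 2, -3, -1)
Orthogonal basis:
  u_1 = (2, 3, -2, -3)
  u_2 = (-3, -1, -3, -1)
  u_3 = (109/130, -6/65, -161/130, 84/65)

Apply the Gram-Schmidt recurrence
  u_1 = v_1
  u_i = v_i − Σ_{j<i} ((v_i · u_j) / (u_j · u_j)) · u_j.

Step by step this gives:
  u_1 = (2, 3, -2, -3)
  u_2 = (-3, -1, -3, -1)
  u_3 = (109/130, -6/65, -161/130, 84/65)

Orthogonality check:
  u_2 · u_1 = 0 (should be 0)
  u_3 · u_1 = 0 (should be 0)
  u_3 · u_2 = 0 (should be 0)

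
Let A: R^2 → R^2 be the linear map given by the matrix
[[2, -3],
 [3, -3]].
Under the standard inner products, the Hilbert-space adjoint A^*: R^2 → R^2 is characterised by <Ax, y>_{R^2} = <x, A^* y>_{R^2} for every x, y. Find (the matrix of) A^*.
A^* = A^T =
[[2, 3],
 [-3, -3]]

For real matrices with standard dot products, the defining identity <Ax, y> = <x, A^* y> gives (Ax)^T y = x^T (A^*) y, i.e. x^T A^T y = x^T (A^*) y. Since this holds for all x, y, we must have A^* = A^T. Therefore
A^* =
[[2, 3],
 [-3, -3]].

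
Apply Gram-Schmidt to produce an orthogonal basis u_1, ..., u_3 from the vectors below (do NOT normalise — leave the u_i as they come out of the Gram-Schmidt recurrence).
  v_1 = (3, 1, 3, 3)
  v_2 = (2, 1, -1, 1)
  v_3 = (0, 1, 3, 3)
Orthogonal basis:
  u_1 = (3, 1, 3, 3)
  u_2 = (5/4, 3/4, -7/4, 1/4)
  u_3 = (-8/7, 6/7, -2/7, 8/7)

Apply the Gram-Schmidt recurrence
  u_1 = v_1
  u_i = v_i − Σ_{j<i} ((v_i · u_j) / (u_j · u_j)) · u_j.

Step by step this gives:
  u_1 = (3, 1, 3, 3)
  u_2 = (5/4, 3/4, -7/4, 1/4)
  u_3 = (-8/7, 6/7, -2/7, 8/7)

Orthogonality check:
  u_2 · u_1 = 0 (should be 0)
  u_3 · u_1 = 0 (should be 0)
  u_3 · u_2 = 0 (should be 0)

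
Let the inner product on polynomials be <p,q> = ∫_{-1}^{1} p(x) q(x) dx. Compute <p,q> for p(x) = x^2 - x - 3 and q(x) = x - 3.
<p,q> = 46/3

Expand the product: p(x)·q(x) = x^3 - 4*x^2 + 9.
∫_{-1}^{1} of each monomial x^k gives [2/(k+1) if k even, 0 if k odd]. Integrating term-by-term (or equivalently evaluating the antiderivative F(x) = x^4/4 - 4*x^3/3 + 9*x at the endpoints):
  F(1) − F(−1) = 95/12 − (-89/12) = 46/3.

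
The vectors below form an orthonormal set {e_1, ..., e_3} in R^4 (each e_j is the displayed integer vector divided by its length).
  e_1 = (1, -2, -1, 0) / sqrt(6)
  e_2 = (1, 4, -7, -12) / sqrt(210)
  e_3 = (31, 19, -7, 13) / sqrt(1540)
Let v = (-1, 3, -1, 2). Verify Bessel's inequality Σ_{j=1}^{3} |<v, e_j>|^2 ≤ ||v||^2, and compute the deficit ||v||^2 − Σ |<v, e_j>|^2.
Σ |<v, e_j>|^2 = 371/44; ||v||^2 = 15; deficit = 289/44

Write each e_j = u_j / sqrt(<u_j, u_j>) where u_j is the displayed integer vector. Then <v, e_j> = <v, u_j> / sqrt(<u_j, u_j>), so |<v, e_j>|^2 = <v, u_j>^2 / <u_j, u_j>.
Coefficients: <v, e_1> = -6/sqrt(6), <v, e_2> = -6/sqrt(210), <v, e_3> = 59/sqrt(1540).
Square and sum: Σ |<v, e_j>|^2 = 371/44.
Compute ||v||^2 = v·v = 15.
Deficit = 15 − 371/44 = 289/44 ≥ 0, confirming Bessel's inequality. (The deficit equals ||v − Σ <v,e_j> e_j||^2, the squared distance from v to span{e_j}.)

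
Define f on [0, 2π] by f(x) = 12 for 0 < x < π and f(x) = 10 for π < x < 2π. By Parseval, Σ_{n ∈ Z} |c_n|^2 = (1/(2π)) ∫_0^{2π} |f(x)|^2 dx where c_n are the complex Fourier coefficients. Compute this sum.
Σ |c_n|^2 = 122

Parseval equates the L^2 energy of f (normalised by 1/(2π)) with the ℓ^2 sum of its Fourier coefficients: (1/(2π)) ∫_0^{2π} |f|^2 = Σ |c_n|^2.
Compute the left side: (1/(2π)) [∫_0^π 12^2 dx + ∫_π^{2π} 10^2 dx] = (1/(2π)) · (144π + 100π) = (144 + 100)/2 = 122.
So Σ_{n ∈ Z} |c_n|^2 = 122.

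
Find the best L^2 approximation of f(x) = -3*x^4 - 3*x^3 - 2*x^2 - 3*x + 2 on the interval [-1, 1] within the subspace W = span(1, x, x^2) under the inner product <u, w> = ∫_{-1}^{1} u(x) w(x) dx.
g(x) = -32*x^2/7 - 24*x/5 + 79/35

The best approximation g ∈ W is the orthogonal projection of f onto W. Writing g = a_0 + a_1 x + a_2 x^2, the coefficients solve the normal equations G · a = b where
  G_{ij} = <φ_i, φ_j> and b_i = <f, φ_i>, with φ_0 = 1, φ_1 = x, φ_2 = x^2.
G =
  [2, 0, 2/3]
  [0, 2/3, 0]
  [2/3, 0, 2/5],
b = (22/15, -16/5, -34/105).
Solving gives a_0 = 79/35, a_1 = -24/5, a_2 = -32/7, so
  g(x) = -32*x^2/7 - 24*x/5 + 79/35.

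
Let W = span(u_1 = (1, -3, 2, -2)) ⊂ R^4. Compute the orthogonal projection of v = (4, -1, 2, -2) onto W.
proj_W(v) = (5/6, -5/2, 5/3, -5/3)

Set up U = [u_1 | ... | u_1] ∈ R^(4×1). The projector onto W = col(U) is P = U (U^T U)^(-1) U^T.
Compute U^T U =
  [18],
and U^T v = (15).
Solve U^T U · c = U^T v for the coefficients: c = (5/6). The projection is proj_W(v) = U c.
Check: (v - proj_W(v)) · u_1 = 0  (should be 0).
Result: proj_W(v) = (5/6, -5/2, 5/3, -5/3).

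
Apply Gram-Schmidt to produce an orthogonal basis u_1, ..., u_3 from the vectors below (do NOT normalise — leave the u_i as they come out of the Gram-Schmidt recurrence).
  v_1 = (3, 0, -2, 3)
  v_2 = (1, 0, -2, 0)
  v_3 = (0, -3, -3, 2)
Orthogonal basis:
  u_1 = (3, 0, -2, 3)
  u_2 = (1/22, 0, -15/11, -21/22)
  u_3 = (-102/61, -3, -51/61, 68/61)

Apply the Gram-Schmidt recurrence
  u_1 = v_1
  u_i = v_i − Σ_{j<i} ((v_i · u_j) / (u_j · u_j)) · u_j.

Step by step this gives:
  u_1 = (3, 0, -2, 3)
  u_2 = (1/22, 0, -15/11, -21/22)
  u_3 = (-102/61, -3, -51/61, 68/61)

Orthogonality check:
  u_2 · u_1 = 0 (should be 0)
  u_3 · u_1 = 0 (should be 0)
  u_3 · u_2 = 0 (should be 0)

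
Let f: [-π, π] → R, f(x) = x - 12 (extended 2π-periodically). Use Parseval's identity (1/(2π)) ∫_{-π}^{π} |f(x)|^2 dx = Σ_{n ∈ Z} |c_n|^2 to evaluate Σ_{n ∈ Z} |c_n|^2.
Σ |c_n|^2 = π^2/3 + 144

Expand and integrate term by term over [-π, π]:
  ∫ (x)^2 dx = 1·(2π^3/3); ∫ 2·1·(-12)·x dx = 0 (odd integrand); ∫ (-12)^2 dx = 144·2π.
So (1/(2π)) ∫_{-π}^{π} (x - 12)^2 dx = 1π^2/3 + 144 = π^2/3 + 144.
Parseval ⇒ Σ |c_n|^2 = π^2/3 + 144.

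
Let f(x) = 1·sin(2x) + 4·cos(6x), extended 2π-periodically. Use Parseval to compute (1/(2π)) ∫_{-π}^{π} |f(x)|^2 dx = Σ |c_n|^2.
Σ |c_n|^2 = 17/2

Expand |f|^2 and use orthogonality of {sin(nx), cos(mx)} on [-π, π]:
  ∫_{-π}^{π} sin(nx)^2 dx = π, ∫ cos(mx)^2 dx = π, and cross terms integrate to 0.
So ∫_{-π}^{π} f(x)^2 dx = 1^2 · π + 4^2 · π = (1 + 16)π.
Divide by 2π: (1 + 16)/2 = 17/2.
By Parseval, this equals Σ |c_n|^2.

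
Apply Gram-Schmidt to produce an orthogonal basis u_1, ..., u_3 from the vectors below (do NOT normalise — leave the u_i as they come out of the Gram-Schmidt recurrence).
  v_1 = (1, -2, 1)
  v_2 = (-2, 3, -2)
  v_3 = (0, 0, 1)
Orthogonal basis:
  u_1 = (1, -2, 1)
  u_2 = (-1/3, -1/3, -1/3)
  u_3 = (-1/2, 0, 1/2)

Apply the Gram-Schmidt recurrence
  u_1 = v_1
  u_i = v_i − Σ_{j<i} ((v_i · u_j) / (u_j · u_j)) · u_j.

Step by step this gives:
  u_1 = (1, -2, 1)
  u_2 = (-1/3, -1/3, -1/3)
  u_3 = (-1/2, 0, 1/2)

Orthogonality check:
  u_2 · u_1 = 0 (should be 0)
  u_3 · u_1 = 0 (should be 0)
  u_3 · u_2 = 0 (should be 0)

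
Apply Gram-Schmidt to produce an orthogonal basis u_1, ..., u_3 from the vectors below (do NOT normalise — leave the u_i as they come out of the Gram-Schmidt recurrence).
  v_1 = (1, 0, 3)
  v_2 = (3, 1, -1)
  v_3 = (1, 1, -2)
Orthogonal basis:
  u_1 = (1, 0, 3)
  u_2 = (3, 1, -1)
  u_3 = (-3/22, 5/11, 1/22)

Apply the Gram-Schmidt recurrence
  u_1 = v_1
  u_i = v_i − Σ_{j<i} ((v_i · u_j) / (u_j · u_j)) · u_j.

Step by step this gives:
  u_1 = (1, 0, 3)
  u_2 = (3, 1, -1)
  u_3 = (-3/22, 5/11, 1/22)

Orthogonality check:
  u_2 · u_1 = 0 (should be 0)
  u_3 · u_1 = 0 (should be 0)
  u_3 · u_2 = 0 (should be 0)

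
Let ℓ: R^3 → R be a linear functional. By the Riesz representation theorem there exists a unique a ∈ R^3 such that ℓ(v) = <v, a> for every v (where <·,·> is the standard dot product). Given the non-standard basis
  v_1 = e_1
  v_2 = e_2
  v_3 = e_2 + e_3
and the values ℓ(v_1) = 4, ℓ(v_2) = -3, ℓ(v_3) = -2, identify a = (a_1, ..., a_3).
a = (4, -3, 1)

Write a = (a_1, ..., a_3) in the standard basis. For each basis vector v_i, ℓ(v_i) = <v_i, a> is a linear equation in the a_j's. Collect the n equations into a matrix system V a = ℓ, where row i of V is v_i (expressed in the standard basis). Since V is invertible (lower-triangular with 1s on the diagonal, up to permutation), solve by back-substitution:
  V =
[[1, 0, 0],
 [0, 1, 0],
 [0, 1, 1]]
  V a = (4, -3, -2)
Solving gives a = (4, -3, 1).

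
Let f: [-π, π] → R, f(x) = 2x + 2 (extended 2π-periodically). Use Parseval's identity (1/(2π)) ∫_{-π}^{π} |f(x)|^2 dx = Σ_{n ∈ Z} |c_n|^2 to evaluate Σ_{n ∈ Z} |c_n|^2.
Σ |c_n|^2 = 4π^2/3 + 4

Expand and integrate term by term over [-π, π]:
  ∫ (2x)^2 dx = 4·(2π^3/3); ∫ 2·2·(2)·x dx = 0 (odd integrand); ∫ 2^2 dx = 4·2π.
So (1/(2π)) ∫_{-π}^{π} (2x + 2)^2 dx = 4π^2/3 + 4 = 4π^2/3 + 4.
Parseval ⇒ Σ |c_n|^2 = 4π^2/3 + 4.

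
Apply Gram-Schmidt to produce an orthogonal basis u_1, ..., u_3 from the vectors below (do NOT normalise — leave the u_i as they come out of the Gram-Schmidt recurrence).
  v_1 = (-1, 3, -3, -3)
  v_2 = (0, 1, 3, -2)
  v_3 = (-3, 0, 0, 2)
Orthogonal basis:
  u_1 = (-1, 3, -3, -3)
  u_2 = (0, 1, 3, -2)
  u_3 = (-87/28, 17/28, 15/28, 31/28)

Apply the Gram-Schmidt recurrence
  u_1 = v_1
  u_i = v_i − Σ_{j<i} ((v_i · u_j) / (u_j · u_j)) · u_j.

Step by step this gives:
  u_1 = (-1, 3, -3, -3)
  u_2 = (0, 1, 3, -2)
  u_3 = (-87/28, 17/28, 15/28, 31/28)

Orthogonality check:
  u_2 · u_1 = 0 (should be 0)
  u_3 · u_1 = 0 (should be 0)
  u_3 · u_2 = 0 (should be 0)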